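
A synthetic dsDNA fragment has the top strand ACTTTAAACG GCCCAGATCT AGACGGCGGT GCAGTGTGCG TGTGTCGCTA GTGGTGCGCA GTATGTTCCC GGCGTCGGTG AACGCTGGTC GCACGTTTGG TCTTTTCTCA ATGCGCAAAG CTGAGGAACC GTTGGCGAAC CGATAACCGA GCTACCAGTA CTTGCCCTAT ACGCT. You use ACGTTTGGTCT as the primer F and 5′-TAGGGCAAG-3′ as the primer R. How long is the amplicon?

77 bp

Forward primer ACGTTTGGTCT is found on the top strand at positions 93–103.
The reverse primer's reverse complement is CTTGCCCTA, which matches the template at positions 161–169.
The product runs from position 93 to position 169, so its length is 169 − 93 + 1 = 77 bp.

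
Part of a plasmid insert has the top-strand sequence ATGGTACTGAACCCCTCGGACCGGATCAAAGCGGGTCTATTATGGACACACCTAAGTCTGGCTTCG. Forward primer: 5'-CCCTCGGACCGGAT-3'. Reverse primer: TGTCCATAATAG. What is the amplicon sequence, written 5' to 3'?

5'-CCCTCGGACCGGATCAAAGCGGGTCTATTATGGACA-3'

Forward primer CCCTCGGACCGGAT is found on the top strand at positions 13–26.
The reverse primer's reverse complement is CTATTATGGACA, which matches the template at positions 37–48.
The product is the template from position 13 through 48 (36 bp).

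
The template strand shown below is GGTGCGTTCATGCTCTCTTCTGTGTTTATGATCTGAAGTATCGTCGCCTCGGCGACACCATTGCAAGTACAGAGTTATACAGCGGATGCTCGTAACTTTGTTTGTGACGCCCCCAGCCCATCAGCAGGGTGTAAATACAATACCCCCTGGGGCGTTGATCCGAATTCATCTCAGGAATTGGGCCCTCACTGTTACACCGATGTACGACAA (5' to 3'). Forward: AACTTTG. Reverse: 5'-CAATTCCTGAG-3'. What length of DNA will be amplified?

Scanning the template, AACTTTG occurs at positions 94–100; this primer anneals to the bottom strand there with its 3' end pointing downstream.
Taking the reverse complement of CAATTCCTGAG gives CTCAGGAATTG, found at positions 170–180 on the template; the primer anneals here to the top strand with its 3' end pointing upstream.
Amplicon spans positions 94–180: 87 bp.

87 bp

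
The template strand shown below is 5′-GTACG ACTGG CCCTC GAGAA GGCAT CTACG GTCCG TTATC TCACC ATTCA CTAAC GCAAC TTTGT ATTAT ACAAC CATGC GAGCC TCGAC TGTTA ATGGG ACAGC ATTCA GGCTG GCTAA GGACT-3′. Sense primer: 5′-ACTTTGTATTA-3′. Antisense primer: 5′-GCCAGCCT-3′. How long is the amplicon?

59 bp

Scanning the template, ACTTTGTATTA occurs at positions 59–69; this primer anneals to the bottom strand there with its 3' end pointing downstream.
The reverse primer's reverse complement is AGGCTGGC, which matches the template at positions 110–117.
Product length = (reverse-primer end) − (forward-primer start) + 1 = 117 − 59 + 1 = 59 bp.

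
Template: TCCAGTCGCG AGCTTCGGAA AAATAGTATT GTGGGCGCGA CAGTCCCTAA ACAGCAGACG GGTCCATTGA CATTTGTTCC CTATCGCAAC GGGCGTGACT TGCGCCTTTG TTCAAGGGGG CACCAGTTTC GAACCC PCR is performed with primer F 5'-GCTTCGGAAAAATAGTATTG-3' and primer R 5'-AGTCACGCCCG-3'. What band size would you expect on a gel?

89 bp

Forward primer GCTTCGGAAAAATAGTATTG is found on the top strand at positions 12–31.
The reverse primer's reverse complement is CGGGCGTGACT, which matches the template at positions 90–100.
Amplicon spans positions 12–100: 89 bp.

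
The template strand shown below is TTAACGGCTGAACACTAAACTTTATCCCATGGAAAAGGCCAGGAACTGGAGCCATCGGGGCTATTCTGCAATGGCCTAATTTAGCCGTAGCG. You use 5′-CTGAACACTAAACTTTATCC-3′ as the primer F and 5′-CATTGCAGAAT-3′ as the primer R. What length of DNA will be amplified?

66 bp

The forward primer matches the template at positions 8–27.
Taking the reverse complement of CATTGCAGAAT gives ATTCTGCAATG, found at positions 63–73 on the template; the primer anneals here to the top strand with its 3' end pointing upstream.
The product runs from position 8 to position 73, so its length is 73 − 8 + 1 = 66 bp.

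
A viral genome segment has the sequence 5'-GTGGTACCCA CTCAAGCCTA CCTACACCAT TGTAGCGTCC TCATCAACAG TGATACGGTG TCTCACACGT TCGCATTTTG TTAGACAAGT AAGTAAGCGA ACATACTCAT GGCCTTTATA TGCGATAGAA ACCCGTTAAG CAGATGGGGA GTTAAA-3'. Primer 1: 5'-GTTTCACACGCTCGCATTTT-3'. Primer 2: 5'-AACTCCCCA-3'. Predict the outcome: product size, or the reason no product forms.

Primer 1 (GTTTCACACGCTCGCATTTT) does not match the top strand, and its reverse complement AAAATGCGAGCGTGTGAAAC does not match either.
With no annealing site for primer 1, no amplification occurs.

No product — primer 1 has no binding site in the template.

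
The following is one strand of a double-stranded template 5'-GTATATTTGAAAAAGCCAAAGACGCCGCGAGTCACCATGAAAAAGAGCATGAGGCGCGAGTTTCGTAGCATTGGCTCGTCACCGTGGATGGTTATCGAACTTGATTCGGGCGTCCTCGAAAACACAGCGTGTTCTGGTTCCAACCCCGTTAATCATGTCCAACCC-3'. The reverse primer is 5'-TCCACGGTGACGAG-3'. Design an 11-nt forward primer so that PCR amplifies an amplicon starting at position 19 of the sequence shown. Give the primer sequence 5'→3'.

The reverse primer's reverse complement CTCGTCACCGTGGA matches the template at positions 75–88; the product starts at position 19.
The forward primer is identical to the top strand over positions 19–29: AAGACGCCGCG.

5'-AAGACGCCGCG-3'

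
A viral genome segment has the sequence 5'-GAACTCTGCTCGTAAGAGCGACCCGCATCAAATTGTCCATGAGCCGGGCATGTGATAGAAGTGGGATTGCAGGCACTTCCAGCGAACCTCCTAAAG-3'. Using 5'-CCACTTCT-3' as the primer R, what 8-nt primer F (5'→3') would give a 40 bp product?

The reverse primer's reverse complement AGAAGTGG matches the template at positions 57–64, so the product ends at position 64.
A 40 bp product then starts at position 64 − 40 + 1 = 25.
The forward primer is identical to the top strand there: GCATCAAA.

5'-GCATCAAA-3'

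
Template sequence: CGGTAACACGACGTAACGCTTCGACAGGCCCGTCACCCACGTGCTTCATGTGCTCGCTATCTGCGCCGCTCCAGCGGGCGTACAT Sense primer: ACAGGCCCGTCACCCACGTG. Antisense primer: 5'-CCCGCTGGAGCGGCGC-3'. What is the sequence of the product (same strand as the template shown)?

Scanning the template, ACAGGCCCGTCACCCACGTG occurs at positions 24–43; this primer anneals to the bottom strand there with its 3' end pointing downstream.
The reverse primer's reverse complement is GCGCCGCTCCAGCGGG, which matches the template at positions 63–78.
The product is the template from position 24 through 78 (55 bp).

5'-ACAGGCCCGTCACCCACGTGCTTCATGTGCTCGCTATCTGCGCCGCTCCAGCGGG-3'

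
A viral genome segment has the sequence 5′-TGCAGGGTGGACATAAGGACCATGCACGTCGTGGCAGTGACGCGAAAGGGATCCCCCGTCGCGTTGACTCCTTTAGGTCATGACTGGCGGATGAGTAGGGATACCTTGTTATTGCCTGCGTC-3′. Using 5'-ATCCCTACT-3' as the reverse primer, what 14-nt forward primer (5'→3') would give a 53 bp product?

The reverse primer's reverse complement AGTAGGGAT matches the template at positions 94–102, so the product ends at position 102.
A 53 bp product then starts at position 102 − 53 + 1 = 50.
The forward primer is identical to the top strand there: GATCCCCCGTCGCG.

5'-GATCCCCCGTCGCG-3'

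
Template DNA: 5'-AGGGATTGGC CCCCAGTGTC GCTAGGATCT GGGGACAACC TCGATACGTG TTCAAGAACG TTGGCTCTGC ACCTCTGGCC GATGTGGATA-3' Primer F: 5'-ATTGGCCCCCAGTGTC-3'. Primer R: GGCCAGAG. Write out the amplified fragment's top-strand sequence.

The forward primer matches the template at positions 5–20.
Taking the reverse complement of GGCCAGAG gives CTCTGGCC, found at positions 73–80 on the template; the primer anneals here to the top strand with its 3' end pointing upstream.
The product is the template from position 5 through 80 (76 bp).

5'-ATTGGCCCCCAGTGTCGCTAGGATCTGGGGACAACCTCGATACGTGTTCAAGAACGTTGGCTCTGCACCTCTGGCC-3'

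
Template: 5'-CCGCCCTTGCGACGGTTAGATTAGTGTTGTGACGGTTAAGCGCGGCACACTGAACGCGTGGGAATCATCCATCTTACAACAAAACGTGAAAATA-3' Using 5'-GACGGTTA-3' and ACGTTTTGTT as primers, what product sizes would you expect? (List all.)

77 bp, 57 bp

The forward primer GACGGTTA matches the top strand at positions 11–18, 31–38.
The reverse primer's reverse complement is AACAAAACGT, matching at positions 78–87.
Each forward site pairs with the reverse site to give a product ending at position 87: sizes 77, 57 bp.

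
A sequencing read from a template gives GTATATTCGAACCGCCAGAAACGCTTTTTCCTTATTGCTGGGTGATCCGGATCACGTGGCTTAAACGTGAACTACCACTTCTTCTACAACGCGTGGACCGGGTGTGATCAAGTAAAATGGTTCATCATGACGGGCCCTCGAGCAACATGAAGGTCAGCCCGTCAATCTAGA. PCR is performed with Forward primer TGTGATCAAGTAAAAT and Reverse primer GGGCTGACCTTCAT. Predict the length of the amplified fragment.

Scanning the template, TGTGATCAAGTAAAAT occurs at positions 103–118; this primer anneals to the bottom strand there with its 3' end pointing downstream.
The reverse primer's reverse complement is ATGAAGGTCAGCCC, which matches the template at positions 147–160.
Product length = (reverse-primer end) − (forward-primer start) + 1 = 160 − 103 + 1 = 58 bp.

58 bp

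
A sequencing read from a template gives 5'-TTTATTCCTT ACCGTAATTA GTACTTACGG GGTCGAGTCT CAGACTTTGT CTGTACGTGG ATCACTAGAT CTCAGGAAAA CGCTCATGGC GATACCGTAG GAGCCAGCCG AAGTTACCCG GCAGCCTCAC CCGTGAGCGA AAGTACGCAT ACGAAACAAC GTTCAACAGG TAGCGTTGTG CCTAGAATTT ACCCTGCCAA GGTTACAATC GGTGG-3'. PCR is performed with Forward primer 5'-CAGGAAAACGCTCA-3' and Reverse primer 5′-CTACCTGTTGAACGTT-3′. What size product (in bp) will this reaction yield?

101 bp

Forward primer CAGGAAAACGCTCA is found on the top strand at positions 73–86.
The reverse primer's reverse complement is AACGTTCAACAGGTAG, which matches the template at positions 158–173.
Amplicon spans positions 73–173: 101 bp.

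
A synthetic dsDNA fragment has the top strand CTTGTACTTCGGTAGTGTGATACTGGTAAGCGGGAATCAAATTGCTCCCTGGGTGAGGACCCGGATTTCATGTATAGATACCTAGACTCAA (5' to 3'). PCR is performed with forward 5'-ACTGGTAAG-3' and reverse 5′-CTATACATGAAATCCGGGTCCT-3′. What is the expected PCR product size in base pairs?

Forward primer ACTGGTAAG is found on the top strand at positions 22–30.
Reverse complement of the reverse primer: AGGACCCGGATTTCATGTATAG. This occurs on the top strand at positions 56–77.
Amplicon spans positions 22–77: 56 bp.

56 bp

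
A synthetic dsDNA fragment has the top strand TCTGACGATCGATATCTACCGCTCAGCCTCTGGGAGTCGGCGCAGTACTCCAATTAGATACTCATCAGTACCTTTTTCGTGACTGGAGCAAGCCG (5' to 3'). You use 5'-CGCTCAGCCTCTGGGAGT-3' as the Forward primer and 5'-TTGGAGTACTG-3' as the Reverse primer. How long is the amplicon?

Scanning the template, CGCTCAGCCTCTGGGAGT occurs at positions 20–37; this primer anneals to the bottom strand there with its 3' end pointing downstream.
Taking the reverse complement of TTGGAGTACTG gives CAGTACTCCAA, found at positions 43–53 on the template; the primer anneals here to the top strand with its 3' end pointing upstream.
Product length = (reverse-primer end) − (forward-primer start) + 1 = 53 − 20 + 1 = 34 bp.

34 bp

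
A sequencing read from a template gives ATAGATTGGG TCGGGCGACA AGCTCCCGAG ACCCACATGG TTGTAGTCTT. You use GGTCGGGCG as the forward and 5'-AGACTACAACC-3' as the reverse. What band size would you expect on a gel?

41 bp

The forward primer matches the template at positions 9–17.
Reverse complement of the reverse primer: GGTTGTAGTCT. This occurs on the top strand at positions 39–49.
The product runs from position 9 to position 49, so its length is 49 − 9 + 1 = 41 bp.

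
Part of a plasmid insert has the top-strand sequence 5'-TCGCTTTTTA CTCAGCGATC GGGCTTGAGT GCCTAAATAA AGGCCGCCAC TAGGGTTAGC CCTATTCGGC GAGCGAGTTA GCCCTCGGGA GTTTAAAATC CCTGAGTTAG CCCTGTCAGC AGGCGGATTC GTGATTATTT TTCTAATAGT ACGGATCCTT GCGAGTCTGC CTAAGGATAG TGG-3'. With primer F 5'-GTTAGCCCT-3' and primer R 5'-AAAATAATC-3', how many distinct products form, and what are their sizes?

Three products: 87 bp, 65 bp, 36 bp

The forward primer GTTAGCCCT matches the top strand at positions 55–63, 77–85, 106–114.
The reverse primer's reverse complement is GATTATTTT, matching at positions 133–141.
Each forward site pairs with the reverse site to give a product ending at position 141: sizes 87, 65, 36 bp.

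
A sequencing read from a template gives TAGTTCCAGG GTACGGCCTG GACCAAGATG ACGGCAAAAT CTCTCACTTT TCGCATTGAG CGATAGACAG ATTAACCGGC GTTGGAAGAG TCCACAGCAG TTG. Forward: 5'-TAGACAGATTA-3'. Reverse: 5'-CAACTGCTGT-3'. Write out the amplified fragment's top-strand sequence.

Forward primer TAGACAGATTA is found on the top strand at positions 64–74.
Reverse complement of the reverse primer: ACAGCAGTTG. This occurs on the top strand at positions 94–103.
The product is the template from position 64 through 103 (40 bp).

5'-TAGACAGATTAACCGGCGTTGGAAGAGTCCACAGCAGTTG-3'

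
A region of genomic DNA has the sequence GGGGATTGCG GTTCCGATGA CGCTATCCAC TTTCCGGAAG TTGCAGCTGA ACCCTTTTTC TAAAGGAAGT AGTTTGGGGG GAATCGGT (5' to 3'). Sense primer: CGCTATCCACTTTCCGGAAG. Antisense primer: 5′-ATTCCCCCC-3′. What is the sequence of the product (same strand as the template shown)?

Scanning the template, CGCTATCCACTTTCCGGAAG occurs at positions 21–40; this primer anneals to the bottom strand there with its 3' end pointing downstream.
Reverse complement of the reverse primer: GGGGGGAAT. This occurs on the top strand at positions 76–84.
The product is the template from position 21 through 84 (64 bp).

5'-CGCTATCCACTTTCCGGAAGTTGCAGCTGAACCCTTTTTCTAAAGGAAGTAGTTTGGGGGGAAT-3'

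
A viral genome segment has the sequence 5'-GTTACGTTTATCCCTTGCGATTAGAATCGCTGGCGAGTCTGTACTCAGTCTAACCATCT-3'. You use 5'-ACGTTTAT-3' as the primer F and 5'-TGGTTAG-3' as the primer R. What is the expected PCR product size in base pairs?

53 bp

The forward primer matches the template at positions 4–11.
Reverse complement of the reverse primer: CTAACCA. This occurs on the top strand at positions 50–56.
Amplicon spans positions 4–56: 53 bp.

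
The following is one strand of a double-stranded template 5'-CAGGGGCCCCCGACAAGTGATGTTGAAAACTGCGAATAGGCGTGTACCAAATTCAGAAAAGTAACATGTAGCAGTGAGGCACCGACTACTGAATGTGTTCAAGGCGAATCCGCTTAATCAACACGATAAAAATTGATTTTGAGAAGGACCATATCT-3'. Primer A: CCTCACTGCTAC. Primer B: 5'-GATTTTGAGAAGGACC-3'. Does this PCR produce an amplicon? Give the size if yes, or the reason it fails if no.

No product — the primers' 3' ends point away from each other.

Primer A (CCTCACTGCTAC) has reverse complement GTAGCAGTGAGG, which matches the top strand at positions 68–79; primer A anneals to the top strand there with its 3' end pointing upstream toward position 68.
Primer B (GATTTTGAGAAGGACC) matches the top strand directly at positions 135–150; it anneals to the bottom strand with its 3' end pointing downstream toward position 150.
The 3' ends diverge (primer A extends toward position 1, primer B toward position 156), so the primers never converge on a shared product.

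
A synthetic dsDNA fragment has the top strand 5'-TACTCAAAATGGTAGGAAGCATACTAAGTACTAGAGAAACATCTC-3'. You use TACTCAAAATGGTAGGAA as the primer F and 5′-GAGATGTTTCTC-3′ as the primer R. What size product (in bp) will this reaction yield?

Scanning the template, TACTCAAAATGGTAGGAA occurs at positions 1–18; this primer anneals to the bottom strand there with its 3' end pointing downstream.
Reverse complement of the reverse primer: GAGAAACATCTC. This occurs on the top strand at positions 34–45.
Amplicon spans positions 1–45: 45 bp.

45 bp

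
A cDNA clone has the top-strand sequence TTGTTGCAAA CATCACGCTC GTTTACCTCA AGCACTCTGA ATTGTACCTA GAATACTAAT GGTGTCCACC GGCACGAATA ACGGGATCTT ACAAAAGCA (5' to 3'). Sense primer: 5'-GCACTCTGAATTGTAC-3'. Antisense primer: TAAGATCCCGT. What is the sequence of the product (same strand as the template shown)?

The forward primer matches the template at positions 32–47.
The reverse primer's reverse complement is ACGGGATCTTA, which matches the template at positions 81–91.
The product is the template from position 32 through 91 (60 bp).

5'-GCACTCTGAATTGTACCTAGAATACTAATGGTGTCCACCGGCACGAATAACGGGATCTTA-3'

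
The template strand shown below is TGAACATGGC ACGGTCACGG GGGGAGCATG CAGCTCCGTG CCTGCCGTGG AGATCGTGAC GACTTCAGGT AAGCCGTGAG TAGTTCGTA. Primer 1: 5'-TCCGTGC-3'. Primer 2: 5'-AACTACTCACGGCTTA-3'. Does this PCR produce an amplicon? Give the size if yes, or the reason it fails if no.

Primer 1 (TCCGTGC) matches the top strand at positions 35–41; it acts as a forward primer.
Primer 2's reverse complement is TAAGCCGTGAGTAGTT, matching the top strand at positions 70–85; it acts as a reverse primer.
The 3' ends face each other across positions 35–85, giving a 51 bp product.

Yes — a 51 bp product.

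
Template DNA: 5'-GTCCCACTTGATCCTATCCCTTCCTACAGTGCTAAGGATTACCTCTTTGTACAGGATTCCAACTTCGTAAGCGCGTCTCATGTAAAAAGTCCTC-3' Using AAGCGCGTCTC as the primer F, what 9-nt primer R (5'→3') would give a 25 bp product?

The forward primer binds at positions 69–79, so a 25 bp product ends at position 69 + 25 − 1 = 93.
The reverse primer anneals to the top strand over positions 85–93, i.e. to AAAAGTCCT.
Its sequence written 5'→3' is the reverse complement: AGGACTTTT.

5'-AGGACTTTT-3'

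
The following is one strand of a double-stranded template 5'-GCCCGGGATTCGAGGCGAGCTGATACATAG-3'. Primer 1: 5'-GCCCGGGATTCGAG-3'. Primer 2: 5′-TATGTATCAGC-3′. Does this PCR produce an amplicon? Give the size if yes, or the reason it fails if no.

Primer 1 (GCCCGGGATTCGAG) matches the top strand at positions 1–14; it acts as a forward primer.
Primer 2's reverse complement is GCTGATACATA, matching the top strand at positions 19–29; it acts as a reverse primer.
The 3' ends face each other across positions 1–29, giving a 29 bp product.

Yes — a 29 bp product.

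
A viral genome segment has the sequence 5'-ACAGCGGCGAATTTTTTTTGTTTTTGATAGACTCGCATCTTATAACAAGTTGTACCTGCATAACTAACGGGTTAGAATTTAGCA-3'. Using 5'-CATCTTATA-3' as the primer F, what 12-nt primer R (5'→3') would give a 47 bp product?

5'-CTAAATTCTAAC-3'

The forward primer binds at positions 36–44, so a 47 bp product ends at position 36 + 47 − 1 = 82.
The reverse primer anneals to the top strand over positions 71–82, i.e. to GTTAGAATTTAG.
Its sequence written 5'→3' is the reverse complement: CTAAATTCTAAC.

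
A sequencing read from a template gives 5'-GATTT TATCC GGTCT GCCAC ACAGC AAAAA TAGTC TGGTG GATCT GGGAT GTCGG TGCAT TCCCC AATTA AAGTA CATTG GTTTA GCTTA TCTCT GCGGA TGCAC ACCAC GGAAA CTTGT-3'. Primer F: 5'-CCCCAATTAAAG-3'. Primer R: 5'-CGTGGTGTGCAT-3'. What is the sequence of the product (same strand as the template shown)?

The forward primer matches the template at positions 62–73.
The reverse primer's reverse complement is ATGCACACCACG, which matches the template at positions 100–111.
The product is the template from position 62 through 111 (50 bp).

5'-CCCCAATTAAAGTACATTGGTTTAGCTTATCTCTGCGGATGCACACCACG-3'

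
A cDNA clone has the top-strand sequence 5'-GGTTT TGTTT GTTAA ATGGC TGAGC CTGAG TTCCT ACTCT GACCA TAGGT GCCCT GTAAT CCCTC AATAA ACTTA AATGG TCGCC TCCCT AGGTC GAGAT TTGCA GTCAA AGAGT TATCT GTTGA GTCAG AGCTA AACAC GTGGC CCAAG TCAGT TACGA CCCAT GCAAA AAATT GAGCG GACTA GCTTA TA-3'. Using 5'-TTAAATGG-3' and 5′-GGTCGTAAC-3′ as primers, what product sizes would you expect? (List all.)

The forward primer TTAAATGG matches the top strand at positions 12–19, 73–80.
The reverse primer's reverse complement is GTTACGACC, matching at positions 154–162.
Each forward site pairs with the reverse site to give a product ending at position 162: sizes 151, 90 bp.

151 bp, 90 bp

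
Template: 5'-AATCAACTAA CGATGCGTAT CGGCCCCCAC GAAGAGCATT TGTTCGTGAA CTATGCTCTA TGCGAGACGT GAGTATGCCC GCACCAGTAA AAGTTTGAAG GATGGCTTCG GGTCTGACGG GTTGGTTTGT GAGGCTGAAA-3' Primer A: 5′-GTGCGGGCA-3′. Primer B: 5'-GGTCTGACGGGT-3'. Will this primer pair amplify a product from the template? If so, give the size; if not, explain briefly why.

Primer A (GTGCGGGCA) has reverse complement TGCCCGCAC, which matches the top strand at positions 76–84; primer A anneals to the top strand there with its 3' end pointing upstream toward position 76.
Primer B (GGTCTGACGGGT) matches the top strand directly at positions 111–122; it anneals to the bottom strand with its 3' end pointing downstream toward position 122.
The 3' ends diverge (primer A extends toward position 1, primer B toward position 140), so the primers never converge on a shared product.

No product — the primers' 3' ends point away from each other.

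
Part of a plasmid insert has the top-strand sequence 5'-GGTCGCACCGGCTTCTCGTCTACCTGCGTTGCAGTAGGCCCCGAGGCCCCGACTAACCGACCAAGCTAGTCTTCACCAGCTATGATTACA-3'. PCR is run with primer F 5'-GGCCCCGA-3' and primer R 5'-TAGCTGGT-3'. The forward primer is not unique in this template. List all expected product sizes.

46 bp, 38 bp

The forward primer GGCCCCGA matches the top strand at positions 37–44, 45–52.
The reverse primer's reverse complement is ACCAGCTA, matching at positions 75–82.
Each forward site pairs with the reverse site to give a product ending at position 82: sizes 46, 38 bp.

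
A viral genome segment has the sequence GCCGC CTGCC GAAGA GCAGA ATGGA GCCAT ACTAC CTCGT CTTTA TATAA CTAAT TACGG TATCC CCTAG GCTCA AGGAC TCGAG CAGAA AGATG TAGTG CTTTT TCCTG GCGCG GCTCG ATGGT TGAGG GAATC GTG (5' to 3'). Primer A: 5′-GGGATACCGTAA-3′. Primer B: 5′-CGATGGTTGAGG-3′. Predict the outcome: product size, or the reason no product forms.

No product — the primers' 3' ends point away from each other.

Primer A (GGGATACCGTAA) has reverse complement TTACGGTATCCC, which matches the top strand at positions 55–66; primer A anneals to the top strand there with its 3' end pointing upstream toward position 55.
Primer B (CGATGGTTGAGG) matches the top strand directly at positions 119–130; it anneals to the bottom strand with its 3' end pointing downstream toward position 130.
The 3' ends diverge (primer A extends toward position 1, primer B toward position 138), so the primers never converge on a shared product.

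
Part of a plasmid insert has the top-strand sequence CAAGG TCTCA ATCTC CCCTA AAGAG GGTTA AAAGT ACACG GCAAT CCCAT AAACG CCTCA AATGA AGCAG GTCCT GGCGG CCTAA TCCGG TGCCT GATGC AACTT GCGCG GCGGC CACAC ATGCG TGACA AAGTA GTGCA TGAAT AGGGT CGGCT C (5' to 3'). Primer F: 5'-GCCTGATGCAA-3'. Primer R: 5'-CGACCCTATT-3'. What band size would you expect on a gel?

Scanning the template, GCCTGATGCAA occurs at positions 92–102; this primer anneals to the bottom strand there with its 3' end pointing downstream.
Taking the reverse complement of CGACCCTATT gives AATAGGGTCG, found at positions 143–152 on the template; the primer anneals here to the top strand with its 3' end pointing upstream.
Amplicon spans positions 92–152: 61 bp.

61 bp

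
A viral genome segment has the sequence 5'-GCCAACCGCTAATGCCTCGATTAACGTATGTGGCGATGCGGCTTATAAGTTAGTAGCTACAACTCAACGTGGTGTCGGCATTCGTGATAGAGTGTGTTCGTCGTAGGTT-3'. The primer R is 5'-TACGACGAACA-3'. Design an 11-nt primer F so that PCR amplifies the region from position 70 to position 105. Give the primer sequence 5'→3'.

5'-TGGTGTCGGCA-3'

The reverse primer's reverse complement TGTTCGTCGTA matches the template at positions 95–105; the product starts at position 70.
The forward primer is identical to the top strand over positions 70–80: TGGTGTCGGCA.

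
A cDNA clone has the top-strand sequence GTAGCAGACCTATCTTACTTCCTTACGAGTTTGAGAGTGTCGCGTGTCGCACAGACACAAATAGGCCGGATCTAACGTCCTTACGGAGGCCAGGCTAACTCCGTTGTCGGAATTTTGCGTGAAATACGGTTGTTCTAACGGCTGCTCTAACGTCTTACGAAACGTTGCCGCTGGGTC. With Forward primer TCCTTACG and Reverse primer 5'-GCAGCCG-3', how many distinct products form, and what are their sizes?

The forward primer TCCTTACG matches the top strand at positions 20–27, 78–85.
The reverse primer's reverse complement is CGGCTGC, matching at positions 139–145.
Each forward site pairs with the reverse site to give a product ending at position 145: sizes 126, 68 bp.

Two products: 126 bp, 68 bp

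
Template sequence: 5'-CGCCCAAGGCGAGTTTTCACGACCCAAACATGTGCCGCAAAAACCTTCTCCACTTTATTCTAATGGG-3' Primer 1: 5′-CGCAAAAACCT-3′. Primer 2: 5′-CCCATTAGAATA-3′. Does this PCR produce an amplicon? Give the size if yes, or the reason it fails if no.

Yes — a 32 bp product.

Primer 1 (CGCAAAAACCT) matches the top strand at positions 36–46; it acts as a forward primer.
Primer 2's reverse complement is TATTCTAATGGG, matching the top strand at positions 56–67; it acts as a reverse primer.
The 3' ends face each other across positions 36–67, giving a 32 bp product.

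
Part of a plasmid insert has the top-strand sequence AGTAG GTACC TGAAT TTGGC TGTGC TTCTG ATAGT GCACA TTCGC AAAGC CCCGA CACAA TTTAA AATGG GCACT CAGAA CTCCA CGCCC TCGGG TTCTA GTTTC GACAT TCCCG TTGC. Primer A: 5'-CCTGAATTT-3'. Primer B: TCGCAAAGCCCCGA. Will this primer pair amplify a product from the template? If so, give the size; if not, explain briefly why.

Primer A (CCTGAATTT) matches the top strand at positions 9–17 (3' end points downstream).
Primer B (TCGCAAAGCCCCGA) also matches the top strand directly, at positions 42–55 — its reverse complement TCGGGGCTTTGCGA is not present.
Both primers anneal to the bottom strand with 3' ends pointing the same way, so neither can prime synthesis back toward the other.

No product — both primers anneal to the same strand and extend in the same direction.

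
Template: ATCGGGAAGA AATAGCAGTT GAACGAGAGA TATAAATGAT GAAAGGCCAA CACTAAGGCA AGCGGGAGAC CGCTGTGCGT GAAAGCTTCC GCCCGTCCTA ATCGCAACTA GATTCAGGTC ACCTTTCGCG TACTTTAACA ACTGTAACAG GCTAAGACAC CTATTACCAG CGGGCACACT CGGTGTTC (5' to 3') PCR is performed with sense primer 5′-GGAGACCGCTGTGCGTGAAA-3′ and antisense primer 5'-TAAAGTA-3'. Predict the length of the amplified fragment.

Forward primer GGAGACCGCTGTGCGTGAAA is found on the top strand at positions 65–84.
The reverse primer's reverse complement is TACTTTA, which matches the template at positions 131–137.
The product runs from position 65 to position 137, so its length is 137 − 65 + 1 = 73 bp.

73 bp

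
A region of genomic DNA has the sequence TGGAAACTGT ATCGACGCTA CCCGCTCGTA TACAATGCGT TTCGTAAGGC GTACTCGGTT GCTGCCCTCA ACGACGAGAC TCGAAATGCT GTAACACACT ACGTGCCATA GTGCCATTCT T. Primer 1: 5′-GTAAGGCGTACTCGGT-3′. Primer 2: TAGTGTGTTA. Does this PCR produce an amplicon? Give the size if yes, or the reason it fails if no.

Yes — a 58 bp product.

Primer 1 (GTAAGGCGTACTCGGT) matches the top strand at positions 44–59; it acts as a forward primer.
Primer 2's reverse complement is TAACACACTA, matching the top strand at positions 92–101; it acts as a reverse primer.
The 3' ends face each other across positions 44–101, giving a 58 bp product.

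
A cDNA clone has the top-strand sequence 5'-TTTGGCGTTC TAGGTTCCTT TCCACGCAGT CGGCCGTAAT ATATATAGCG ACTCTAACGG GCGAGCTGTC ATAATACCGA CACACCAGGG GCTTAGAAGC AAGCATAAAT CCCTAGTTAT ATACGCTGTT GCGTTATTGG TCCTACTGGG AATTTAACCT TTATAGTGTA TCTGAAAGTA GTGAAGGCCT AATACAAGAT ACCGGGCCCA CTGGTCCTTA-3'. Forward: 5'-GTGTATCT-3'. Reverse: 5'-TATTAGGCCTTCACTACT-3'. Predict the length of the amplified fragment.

29 bp

Scanning the template, GTGTATCT occurs at positions 166–173; this primer anneals to the bottom strand there with its 3' end pointing downstream.
Taking the reverse complement of TATTAGGCCTTCACTACT gives AGTAGTGAAGGCCTAATA, found at positions 177–194 on the template; the primer anneals here to the top strand with its 3' end pointing upstream.
Product length = (reverse-primer end) − (forward-primer start) + 1 = 194 − 166 + 1 = 29 bp.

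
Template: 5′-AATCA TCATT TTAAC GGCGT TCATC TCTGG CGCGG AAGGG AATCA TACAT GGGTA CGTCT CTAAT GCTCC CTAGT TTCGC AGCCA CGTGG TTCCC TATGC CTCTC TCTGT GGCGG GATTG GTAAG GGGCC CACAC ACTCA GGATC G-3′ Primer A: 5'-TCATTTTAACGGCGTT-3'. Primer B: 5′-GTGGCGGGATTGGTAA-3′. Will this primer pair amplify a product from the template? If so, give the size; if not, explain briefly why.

No product — both primers anneal to the same strand and extend in the same direction.

Primer A (TCATTTTAACGGCGTT) matches the top strand at positions 6–21 (3' end points downstream).
Primer B (GTGGCGGGATTGGTAA) also matches the top strand directly, at positions 109–124 — its reverse complement TTACCAATCCCGCCAC is not present.
Both primers anneal to the bottom strand with 3' ends pointing the same way, so neither can prime synthesis back toward the other.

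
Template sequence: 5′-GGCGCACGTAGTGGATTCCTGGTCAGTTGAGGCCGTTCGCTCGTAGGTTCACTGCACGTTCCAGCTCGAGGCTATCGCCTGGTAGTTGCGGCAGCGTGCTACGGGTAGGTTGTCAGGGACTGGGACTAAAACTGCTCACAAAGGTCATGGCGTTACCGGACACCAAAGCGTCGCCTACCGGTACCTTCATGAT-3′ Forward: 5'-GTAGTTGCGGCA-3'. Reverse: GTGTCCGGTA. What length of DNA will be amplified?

Forward primer GTAGTTGCGGCA is found on the top strand at positions 82–93.
The reverse primer's reverse complement is TACCGGACAC, which matches the template at positions 154–163.
Product length = (reverse-primer end) − (forward-primer start) + 1 = 163 − 82 + 1 = 82 bp.

82 bp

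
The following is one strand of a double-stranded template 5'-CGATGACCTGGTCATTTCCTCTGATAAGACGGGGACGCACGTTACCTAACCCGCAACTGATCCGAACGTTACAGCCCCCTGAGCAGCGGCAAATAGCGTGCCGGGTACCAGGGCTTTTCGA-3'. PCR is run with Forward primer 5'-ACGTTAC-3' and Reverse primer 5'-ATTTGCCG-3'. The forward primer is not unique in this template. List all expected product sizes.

56 bp, 29 bp

The forward primer ACGTTAC matches the top strand at positions 39–45, 66–72.
The reverse primer's reverse complement is CGGCAAAT, matching at positions 87–94.
Each forward site pairs with the reverse site to give a product ending at position 94: sizes 56, 29 bp.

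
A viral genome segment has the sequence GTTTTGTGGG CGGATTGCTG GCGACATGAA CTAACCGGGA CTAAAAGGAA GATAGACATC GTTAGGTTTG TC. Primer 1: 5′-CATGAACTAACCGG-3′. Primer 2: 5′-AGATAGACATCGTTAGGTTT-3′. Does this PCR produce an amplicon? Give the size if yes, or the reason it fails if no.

Primer 1 (CATGAACTAACCGG) matches the top strand at positions 25–38 (3' end points downstream).
Primer 2 (AGATAGACATCGTTAGGTTT) also matches the top strand directly, at positions 50–69 — its reverse complement AAACCTAACGATGTCTATCT is not present.
Both primers anneal to the bottom strand with 3' ends pointing the same way, so neither can prime synthesis back toward the other.

No product — both primers anneal to the same strand and extend in the same direction.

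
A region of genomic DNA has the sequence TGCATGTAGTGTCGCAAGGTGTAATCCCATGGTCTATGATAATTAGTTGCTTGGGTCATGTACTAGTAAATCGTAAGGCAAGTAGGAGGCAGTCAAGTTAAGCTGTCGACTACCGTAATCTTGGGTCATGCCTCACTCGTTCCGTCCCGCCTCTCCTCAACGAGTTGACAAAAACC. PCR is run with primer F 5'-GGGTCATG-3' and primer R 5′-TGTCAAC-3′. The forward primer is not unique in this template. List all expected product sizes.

The forward primer GGGTCATG matches the top strand at positions 53–60, 123–130.
The reverse primer's reverse complement is GTTGACA, matching at positions 164–170.
Each forward site pairs with the reverse site to give a product ending at position 170: sizes 118, 48 bp.

118 bp, 48 bp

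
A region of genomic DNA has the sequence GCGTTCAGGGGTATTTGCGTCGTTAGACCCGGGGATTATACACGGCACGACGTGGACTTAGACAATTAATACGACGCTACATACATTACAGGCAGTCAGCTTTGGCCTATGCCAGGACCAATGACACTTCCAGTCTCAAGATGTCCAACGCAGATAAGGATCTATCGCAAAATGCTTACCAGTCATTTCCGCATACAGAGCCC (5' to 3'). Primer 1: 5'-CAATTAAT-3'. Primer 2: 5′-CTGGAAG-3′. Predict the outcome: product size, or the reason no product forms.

Primer 1 (CAATTAAT) matches the top strand at positions 63–70; it acts as a forward primer.
Primer 2's reverse complement is CTTCCAG, matching the top strand at positions 127–133; it acts as a reverse primer.
The 3' ends face each other across positions 63–133, giving a 71 bp product.

Yes — a 71 bp product.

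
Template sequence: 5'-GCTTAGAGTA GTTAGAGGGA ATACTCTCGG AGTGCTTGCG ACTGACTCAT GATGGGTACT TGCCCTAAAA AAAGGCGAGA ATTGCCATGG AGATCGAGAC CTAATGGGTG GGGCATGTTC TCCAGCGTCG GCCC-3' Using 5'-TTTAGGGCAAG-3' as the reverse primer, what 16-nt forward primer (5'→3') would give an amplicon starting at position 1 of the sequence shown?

5'-GCTTAGAGTAGTTAGA-3'

The reverse primer's reverse complement CTTGCCCTAAA matches the template at positions 59–69; the product starts at position 1.
The forward primer is identical to the top strand over positions 1–16: GCTTAGAGTAGTTAGA.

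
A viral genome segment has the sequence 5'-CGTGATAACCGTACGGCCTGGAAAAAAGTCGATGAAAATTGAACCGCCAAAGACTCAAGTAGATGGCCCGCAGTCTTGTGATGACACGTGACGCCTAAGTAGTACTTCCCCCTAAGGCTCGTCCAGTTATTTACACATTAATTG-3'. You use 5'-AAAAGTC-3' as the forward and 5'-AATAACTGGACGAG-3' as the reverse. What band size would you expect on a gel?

Forward primer AAAAGTC is found on the top strand at positions 24–30.
Reverse complement of the reverse primer: CTCGTCCAGTTATT. This occurs on the top strand at positions 118–131.
Product length = (reverse-primer end) − (forward-primer start) + 1 = 131 − 24 + 1 = 108 bp.

108 bp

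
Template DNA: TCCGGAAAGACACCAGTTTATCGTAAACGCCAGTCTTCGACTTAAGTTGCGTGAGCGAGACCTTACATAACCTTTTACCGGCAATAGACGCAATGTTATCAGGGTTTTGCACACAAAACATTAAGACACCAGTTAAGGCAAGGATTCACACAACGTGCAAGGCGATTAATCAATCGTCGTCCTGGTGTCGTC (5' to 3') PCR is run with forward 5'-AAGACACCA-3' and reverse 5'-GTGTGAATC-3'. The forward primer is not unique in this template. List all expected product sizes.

145 bp, 29 bp

The forward primer AAGACACCA matches the top strand at positions 7–15, 123–131.
The reverse primer's reverse complement is GATTCACAC, matching at positions 143–151.
Each forward site pairs with the reverse site to give a product ending at position 151: sizes 145, 29 bp.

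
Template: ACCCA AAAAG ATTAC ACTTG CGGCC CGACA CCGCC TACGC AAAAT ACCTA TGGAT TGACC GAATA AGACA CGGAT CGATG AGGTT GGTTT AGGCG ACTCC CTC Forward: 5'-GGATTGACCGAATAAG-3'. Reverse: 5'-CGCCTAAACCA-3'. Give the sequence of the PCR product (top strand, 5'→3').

Forward primer GGATTGACCGAATAAG is found on the top strand at positions 52–67.
Reverse complement of the reverse primer: TGGTTTAGGCG. This occurs on the top strand at positions 85–95.
The product is the template from position 52 through 95 (44 bp).

5'-GGATTGACCGAATAAGACACGGATCGATGAGGTTGGTTTAGGCG-3'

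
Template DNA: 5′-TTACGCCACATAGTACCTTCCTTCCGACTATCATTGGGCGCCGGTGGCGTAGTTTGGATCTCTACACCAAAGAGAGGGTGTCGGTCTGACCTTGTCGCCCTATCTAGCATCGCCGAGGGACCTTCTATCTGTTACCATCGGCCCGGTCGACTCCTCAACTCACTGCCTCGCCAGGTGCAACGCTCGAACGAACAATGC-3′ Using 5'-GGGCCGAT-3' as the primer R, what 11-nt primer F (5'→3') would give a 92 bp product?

5'-TTTGGATCTCT-3'

The reverse primer's reverse complement ATCGGCCC matches the template at positions 137–144, so the product ends at position 144.
A 92 bp product then starts at position 144 − 92 + 1 = 53.
The forward primer is identical to the top strand there: TTTGGATCTCT.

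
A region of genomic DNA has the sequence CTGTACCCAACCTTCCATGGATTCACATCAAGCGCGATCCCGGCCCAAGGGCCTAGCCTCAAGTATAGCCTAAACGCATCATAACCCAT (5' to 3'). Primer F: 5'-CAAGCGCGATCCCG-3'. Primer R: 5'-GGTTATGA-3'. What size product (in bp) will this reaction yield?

Forward primer CAAGCGCGATCCCG is found on the top strand at positions 29–42.
The reverse primer's reverse complement is TCATAACC, which matches the template at positions 79–86.
Amplicon spans positions 29–86: 58 bp.

58 bp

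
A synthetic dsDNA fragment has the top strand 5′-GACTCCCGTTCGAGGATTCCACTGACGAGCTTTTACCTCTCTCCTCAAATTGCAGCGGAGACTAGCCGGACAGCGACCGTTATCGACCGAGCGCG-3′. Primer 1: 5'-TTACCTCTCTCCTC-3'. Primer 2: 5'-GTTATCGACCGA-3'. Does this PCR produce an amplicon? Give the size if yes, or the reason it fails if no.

No product — both primers anneal to the same strand and extend in the same direction.

Primer 1 (TTACCTCTCTCCTC) matches the top strand at positions 33–46 (3' end points downstream).
Primer 2 (GTTATCGACCGA) also matches the top strand directly, at positions 79–90 — its reverse complement TCGGTCGATAAC is not present.
Both primers anneal to the bottom strand with 3' ends pointing the same way, so neither can prime synthesis back toward the other.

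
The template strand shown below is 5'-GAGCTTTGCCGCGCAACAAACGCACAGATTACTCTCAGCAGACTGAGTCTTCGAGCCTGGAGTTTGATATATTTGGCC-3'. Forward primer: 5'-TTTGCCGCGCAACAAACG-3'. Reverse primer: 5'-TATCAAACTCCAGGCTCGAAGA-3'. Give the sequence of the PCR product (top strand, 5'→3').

5'-TTTGCCGCGCAACAAACGCACAGATTACTCTCAGCAGACTGAGTCTTCGAGCCTGGAGTTTGATA-3'

Scanning the template, TTTGCCGCGCAACAAACG occurs at positions 5–22; this primer anneals to the bottom strand there with its 3' end pointing downstream.
Reverse complement of the reverse primer: TCTTCGAGCCTGGAGTTTGATA. This occurs on the top strand at positions 48–69.
The product is the template from position 5 through 69 (65 bp).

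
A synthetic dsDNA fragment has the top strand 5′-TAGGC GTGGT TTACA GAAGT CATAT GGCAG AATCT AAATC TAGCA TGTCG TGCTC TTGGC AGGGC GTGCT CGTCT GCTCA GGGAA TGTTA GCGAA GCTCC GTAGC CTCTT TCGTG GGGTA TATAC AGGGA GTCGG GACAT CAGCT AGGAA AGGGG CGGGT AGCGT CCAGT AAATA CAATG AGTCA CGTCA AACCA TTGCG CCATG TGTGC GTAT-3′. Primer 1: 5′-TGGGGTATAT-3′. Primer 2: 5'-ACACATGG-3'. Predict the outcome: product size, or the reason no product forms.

Primer 1 (TGGGGTATAT) matches the top strand at positions 114–123; it acts as a forward primer.
Primer 2's reverse complement is CCATGTGT, matching the top strand at positions 201–208; it acts as a reverse primer.
The 3' ends face each other across positions 114–208, giving a 95 bp product.

Yes — a 95 bp product.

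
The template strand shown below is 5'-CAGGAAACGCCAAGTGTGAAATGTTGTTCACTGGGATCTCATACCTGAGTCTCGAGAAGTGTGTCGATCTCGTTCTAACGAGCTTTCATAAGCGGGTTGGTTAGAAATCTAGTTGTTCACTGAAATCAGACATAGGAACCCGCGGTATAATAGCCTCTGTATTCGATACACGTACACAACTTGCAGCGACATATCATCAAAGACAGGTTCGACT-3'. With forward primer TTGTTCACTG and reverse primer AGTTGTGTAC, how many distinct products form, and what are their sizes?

Two products: 158 bp, 69 bp

The forward primer TTGTTCACTG matches the top strand at positions 24–33, 113–122.
The reverse primer's reverse complement is GTACACAACT, matching at positions 172–181.
Each forward site pairs with the reverse site to give a product ending at position 181: sizes 158, 69 bp.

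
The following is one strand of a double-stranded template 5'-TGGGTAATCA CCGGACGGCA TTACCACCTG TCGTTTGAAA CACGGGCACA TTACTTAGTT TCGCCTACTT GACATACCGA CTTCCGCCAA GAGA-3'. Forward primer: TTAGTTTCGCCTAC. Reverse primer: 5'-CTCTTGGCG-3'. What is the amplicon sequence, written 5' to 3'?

Scanning the template, TTAGTTTCGCCTAC occurs at positions 55–68; this primer anneals to the bottom strand there with its 3' end pointing downstream.
The reverse primer's reverse complement is CGCCAAGAG, which matches the template at positions 85–93.
The product is the template from position 55 through 93 (39 bp).

5'-TTAGTTTCGCCTACTTGACATACCGACTTCCGCCAAGAG-3'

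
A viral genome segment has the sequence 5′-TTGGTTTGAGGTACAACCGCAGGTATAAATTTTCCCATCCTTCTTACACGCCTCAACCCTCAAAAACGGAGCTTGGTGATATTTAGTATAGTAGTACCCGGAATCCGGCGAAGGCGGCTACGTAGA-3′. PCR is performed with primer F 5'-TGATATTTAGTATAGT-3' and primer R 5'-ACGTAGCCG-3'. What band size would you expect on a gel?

47 bp

Scanning the template, TGATATTTAGTATAGT occurs at positions 77–92; this primer anneals to the bottom strand there with its 3' end pointing downstream.
Taking the reverse complement of ACGTAGCCG gives CGGCTACGT, found at positions 115–123 on the template; the primer anneals here to the top strand with its 3' end pointing upstream.
Amplicon spans positions 77–123: 47 bp.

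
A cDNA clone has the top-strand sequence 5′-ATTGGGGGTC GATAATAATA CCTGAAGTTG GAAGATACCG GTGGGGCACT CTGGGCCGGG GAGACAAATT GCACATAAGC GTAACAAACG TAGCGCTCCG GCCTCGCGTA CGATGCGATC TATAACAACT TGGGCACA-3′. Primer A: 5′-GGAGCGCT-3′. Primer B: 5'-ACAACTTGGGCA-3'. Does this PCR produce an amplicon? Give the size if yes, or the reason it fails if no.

No product — the primers' 3' ends point away from each other.

Primer A (GGAGCGCT) has reverse complement AGCGCTCC, which matches the top strand at positions 92–99; primer A anneals to the top strand there with its 3' end pointing upstream toward position 92.
Primer B (ACAACTTGGGCA) matches the top strand directly at positions 125–136; it anneals to the bottom strand with its 3' end pointing downstream toward position 136.
The 3' ends diverge (primer A extends toward position 1, primer B toward position 138), so the primers never converge on a shared product.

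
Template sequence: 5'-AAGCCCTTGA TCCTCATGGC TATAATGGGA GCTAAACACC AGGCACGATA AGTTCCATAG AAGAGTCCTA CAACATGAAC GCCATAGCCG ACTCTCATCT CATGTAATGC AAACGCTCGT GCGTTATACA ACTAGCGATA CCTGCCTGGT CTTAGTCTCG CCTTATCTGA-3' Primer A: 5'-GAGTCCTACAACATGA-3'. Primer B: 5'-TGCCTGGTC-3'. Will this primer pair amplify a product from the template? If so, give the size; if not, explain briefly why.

Primer A (GAGTCCTACAACATGA) matches the top strand at positions 63–78 (3' end points downstream).
Primer B (TGCCTGGTC) also matches the top strand directly, at positions 143–151 — its reverse complement GACCAGGCA is not present.
Both primers anneal to the bottom strand with 3' ends pointing the same way, so neither can prime synthesis back toward the other.

No product — both primers anneal to the same strand and extend in the same direction.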